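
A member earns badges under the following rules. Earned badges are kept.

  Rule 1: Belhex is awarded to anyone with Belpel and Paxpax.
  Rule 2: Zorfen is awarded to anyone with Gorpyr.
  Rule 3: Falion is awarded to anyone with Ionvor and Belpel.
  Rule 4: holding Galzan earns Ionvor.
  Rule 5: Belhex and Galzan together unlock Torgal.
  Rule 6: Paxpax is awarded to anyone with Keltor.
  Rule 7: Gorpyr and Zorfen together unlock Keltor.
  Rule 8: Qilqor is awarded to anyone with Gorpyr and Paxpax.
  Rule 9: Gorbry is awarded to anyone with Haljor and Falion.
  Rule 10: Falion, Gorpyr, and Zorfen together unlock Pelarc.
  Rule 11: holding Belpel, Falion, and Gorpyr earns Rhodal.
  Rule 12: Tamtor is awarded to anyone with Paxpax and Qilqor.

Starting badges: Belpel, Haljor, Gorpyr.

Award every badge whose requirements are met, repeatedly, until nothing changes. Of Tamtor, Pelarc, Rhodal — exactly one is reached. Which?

Tamtor

With Gorpyr, Zorfen is earned (Rule 2).
With Gorpyr and Zorfen, Keltor is earned (Rule 7).
With Keltor, Paxpax is earned (Rule 6).
With Gorpyr and Paxpax, Qilqor is earned (Rule 8).
With Paxpax and Qilqor, Tamtor is earned (Rule 12).
Rhodal would need Belpel, Falion, and Gorpyr (Rule 11), but Falion is never earned. Pelarc would need Falion, Gorpyr, and Zorfen (Rule 10), but Falion is never earned.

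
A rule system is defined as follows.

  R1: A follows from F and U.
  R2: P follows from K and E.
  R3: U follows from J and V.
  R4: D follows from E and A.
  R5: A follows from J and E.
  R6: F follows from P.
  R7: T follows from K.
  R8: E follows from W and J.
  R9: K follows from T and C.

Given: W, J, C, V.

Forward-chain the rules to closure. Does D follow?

Yes

From W and J, R8 gives E.
J and E hold, so A follows (R5).
E and A hold, so D follows (R4).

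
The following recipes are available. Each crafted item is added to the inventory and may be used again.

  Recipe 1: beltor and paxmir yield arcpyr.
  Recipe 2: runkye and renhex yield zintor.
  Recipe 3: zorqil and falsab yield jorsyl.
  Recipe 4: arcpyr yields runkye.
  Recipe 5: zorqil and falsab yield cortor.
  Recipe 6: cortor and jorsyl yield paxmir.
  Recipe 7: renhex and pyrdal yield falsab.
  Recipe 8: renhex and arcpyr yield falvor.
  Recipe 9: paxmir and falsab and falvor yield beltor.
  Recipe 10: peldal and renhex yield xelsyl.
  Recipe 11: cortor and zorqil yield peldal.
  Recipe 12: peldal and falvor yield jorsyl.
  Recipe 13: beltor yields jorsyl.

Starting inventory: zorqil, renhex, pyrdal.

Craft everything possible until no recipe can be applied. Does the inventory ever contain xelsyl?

Using Recipe 7, renhex and pyrdal make falsab.
Using Recipe 5, zorqil and falsab make cortor.
cortor and zorqil → peldal (Recipe 11).
peldal and renhex → xelsyl (Recipe 10).

Yes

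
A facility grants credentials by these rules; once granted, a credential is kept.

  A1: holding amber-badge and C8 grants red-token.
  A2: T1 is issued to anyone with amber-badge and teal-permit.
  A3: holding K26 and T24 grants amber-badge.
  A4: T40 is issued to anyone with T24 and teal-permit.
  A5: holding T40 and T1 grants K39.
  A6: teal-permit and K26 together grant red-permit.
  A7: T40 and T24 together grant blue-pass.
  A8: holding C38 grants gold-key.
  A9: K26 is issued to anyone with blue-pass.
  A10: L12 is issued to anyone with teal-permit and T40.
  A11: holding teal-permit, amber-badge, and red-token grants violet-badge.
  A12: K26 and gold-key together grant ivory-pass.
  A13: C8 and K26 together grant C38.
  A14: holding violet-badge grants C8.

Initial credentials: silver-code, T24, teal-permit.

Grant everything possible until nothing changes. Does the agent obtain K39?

Yes

Holding T24 and teal-permit grants T40 (A4).
Holding T40 and T24 grants blue-pass (A7).
Holding blue-pass grants K26 (A9).
Holding K26 and T24 grants amber-badge (A3).
Holding amber-badge and teal-permit grants T1 (A2).
Holding T40 and T1 grants K39 (A5).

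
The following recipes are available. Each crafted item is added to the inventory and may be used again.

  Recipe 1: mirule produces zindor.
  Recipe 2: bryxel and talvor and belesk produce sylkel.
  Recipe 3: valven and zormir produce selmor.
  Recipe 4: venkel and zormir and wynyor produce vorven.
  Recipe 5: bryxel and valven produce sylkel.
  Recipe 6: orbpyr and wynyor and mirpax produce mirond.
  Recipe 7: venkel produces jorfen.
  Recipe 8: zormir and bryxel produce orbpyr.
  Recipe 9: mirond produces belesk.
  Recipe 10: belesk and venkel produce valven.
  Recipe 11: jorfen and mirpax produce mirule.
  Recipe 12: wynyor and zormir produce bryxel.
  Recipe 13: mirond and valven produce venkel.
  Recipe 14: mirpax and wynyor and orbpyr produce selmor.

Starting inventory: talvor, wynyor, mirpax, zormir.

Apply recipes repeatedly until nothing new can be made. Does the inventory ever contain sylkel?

Yes

wynyor and zormir → bryxel (Recipe 12).
Using Recipe 8, zormir and bryxel make orbpyr.
orbpyr and wynyor and mirpax → mirond (Recipe 6).
Using Recipe 9, mirond makes belesk.
bryxel and talvor and belesk → sylkel (Recipe 2).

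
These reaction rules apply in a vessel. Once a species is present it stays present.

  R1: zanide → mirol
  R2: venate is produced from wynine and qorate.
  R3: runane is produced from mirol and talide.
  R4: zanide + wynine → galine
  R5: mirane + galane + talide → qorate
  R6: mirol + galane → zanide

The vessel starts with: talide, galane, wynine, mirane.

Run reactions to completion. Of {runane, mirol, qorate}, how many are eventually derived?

1

mirane, galane, and talide present → qorate forms (R5).
runane would need mirol and talide (R3), but mirol never forms.
mirol would need zanide (R1), but zanide never forms.
qorate: reached.
Reached: qorate — 1 of the 3.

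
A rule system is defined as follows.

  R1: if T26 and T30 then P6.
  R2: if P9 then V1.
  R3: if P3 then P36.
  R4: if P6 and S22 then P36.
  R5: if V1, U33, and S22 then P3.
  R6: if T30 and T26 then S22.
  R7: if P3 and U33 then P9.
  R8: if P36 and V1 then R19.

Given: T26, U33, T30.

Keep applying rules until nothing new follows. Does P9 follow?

P9 would need P3 and U33 (R7), but P3 is never established.

No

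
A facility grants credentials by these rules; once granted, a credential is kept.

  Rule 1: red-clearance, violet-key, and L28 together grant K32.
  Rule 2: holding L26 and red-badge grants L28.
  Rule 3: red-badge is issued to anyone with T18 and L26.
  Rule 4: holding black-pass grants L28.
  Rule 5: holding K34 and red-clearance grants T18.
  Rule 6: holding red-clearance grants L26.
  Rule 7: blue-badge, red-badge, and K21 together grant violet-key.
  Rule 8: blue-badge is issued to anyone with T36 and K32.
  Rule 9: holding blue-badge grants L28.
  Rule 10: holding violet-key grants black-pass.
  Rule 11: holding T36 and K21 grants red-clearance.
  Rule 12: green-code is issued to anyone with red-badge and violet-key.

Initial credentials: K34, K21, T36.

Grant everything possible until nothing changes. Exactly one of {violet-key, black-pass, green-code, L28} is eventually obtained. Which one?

Holding T36 and K21 grants red-clearance (Rule 11).
Holding K34 and red-clearance grants T18 (Rule 5).
Holding red-clearance grants L26 (Rule 6).
Holding T18 and L26 grants red-badge (Rule 3).
Holding L26 and red-badge grants L28 (Rule 2).
black-pass would need violet-key (Rule 10), but violet-key is never granted. violet-key would need blue-badge, red-badge, and K21 (Rule 7), but blue-badge is never granted. green-code would need red-badge and violet-key (Rule 12), but violet-key is never granted.

L28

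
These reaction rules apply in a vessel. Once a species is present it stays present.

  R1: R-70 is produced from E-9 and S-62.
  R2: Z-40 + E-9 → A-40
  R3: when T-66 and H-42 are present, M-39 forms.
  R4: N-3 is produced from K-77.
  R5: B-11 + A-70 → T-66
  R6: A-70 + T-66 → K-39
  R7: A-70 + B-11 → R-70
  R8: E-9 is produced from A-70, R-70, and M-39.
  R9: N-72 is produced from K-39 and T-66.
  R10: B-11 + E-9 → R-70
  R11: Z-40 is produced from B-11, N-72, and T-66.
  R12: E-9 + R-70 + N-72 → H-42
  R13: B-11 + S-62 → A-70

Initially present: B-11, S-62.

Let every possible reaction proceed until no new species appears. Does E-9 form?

No

E-9 would need A-70, R-70, and M-39 (R8), but M-39 never forms.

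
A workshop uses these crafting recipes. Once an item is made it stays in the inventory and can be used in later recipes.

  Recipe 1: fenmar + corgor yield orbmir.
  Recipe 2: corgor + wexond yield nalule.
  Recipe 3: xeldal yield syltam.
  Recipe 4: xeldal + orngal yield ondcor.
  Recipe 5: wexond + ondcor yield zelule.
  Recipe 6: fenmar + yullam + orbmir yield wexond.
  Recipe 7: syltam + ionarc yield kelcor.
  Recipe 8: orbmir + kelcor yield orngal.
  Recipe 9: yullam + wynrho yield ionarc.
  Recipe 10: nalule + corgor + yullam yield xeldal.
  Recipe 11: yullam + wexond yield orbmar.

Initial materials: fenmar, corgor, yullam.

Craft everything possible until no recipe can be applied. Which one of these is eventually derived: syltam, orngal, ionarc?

syltam

Using Recipe 1, fenmar and corgor make orbmir.
Using Recipe 6, fenmar, yullam, and orbmir make wexond.
Using Recipe 2, corgor and wexond make nalule.
nalule + corgor + yullam → xeldal (Recipe 10).
Using Recipe 3, xeldal makes syltam.
orngal would need orbmir and kelcor (Recipe 8), but kelcor is never obtained. ionarc would need yullam and wynrho (Recipe 9), but wynrho is never obtained.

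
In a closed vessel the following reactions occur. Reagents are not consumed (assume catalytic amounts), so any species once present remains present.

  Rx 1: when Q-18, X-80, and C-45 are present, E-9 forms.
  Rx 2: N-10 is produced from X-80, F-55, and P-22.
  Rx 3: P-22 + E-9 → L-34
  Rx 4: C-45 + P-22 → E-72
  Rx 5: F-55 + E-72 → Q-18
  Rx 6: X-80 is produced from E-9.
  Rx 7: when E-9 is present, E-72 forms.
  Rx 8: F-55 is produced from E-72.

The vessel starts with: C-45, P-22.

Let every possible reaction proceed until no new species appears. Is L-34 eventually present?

No

L-34 would need P-22 and E-9 (Rx 3), but E-9 never forms.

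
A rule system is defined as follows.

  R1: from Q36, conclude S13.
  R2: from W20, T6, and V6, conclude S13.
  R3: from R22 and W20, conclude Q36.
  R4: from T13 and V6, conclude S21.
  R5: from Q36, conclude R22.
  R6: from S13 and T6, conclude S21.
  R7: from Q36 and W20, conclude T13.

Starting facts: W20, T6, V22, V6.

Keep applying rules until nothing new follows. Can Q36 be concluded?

Q36 would need R22 and W20 (R3), but R22 is never established.

No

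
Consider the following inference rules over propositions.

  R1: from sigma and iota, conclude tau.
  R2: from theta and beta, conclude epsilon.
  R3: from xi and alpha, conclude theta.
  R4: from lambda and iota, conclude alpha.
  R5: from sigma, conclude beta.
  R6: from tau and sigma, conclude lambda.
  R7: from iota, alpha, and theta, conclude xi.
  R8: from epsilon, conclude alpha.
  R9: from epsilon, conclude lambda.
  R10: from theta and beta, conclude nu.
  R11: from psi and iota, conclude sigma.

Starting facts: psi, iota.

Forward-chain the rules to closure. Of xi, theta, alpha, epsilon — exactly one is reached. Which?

alpha

From psi and iota, R11 gives sigma.
From sigma and iota, R1 gives tau.
From tau and sigma, R6 gives lambda.
lambda and iota hold, so alpha follows (R4).
xi would need iota, alpha, and theta (R7), but theta is never established. epsilon would need theta and beta (R2), but theta is never established. theta would need xi and alpha (R3), but xi is never established.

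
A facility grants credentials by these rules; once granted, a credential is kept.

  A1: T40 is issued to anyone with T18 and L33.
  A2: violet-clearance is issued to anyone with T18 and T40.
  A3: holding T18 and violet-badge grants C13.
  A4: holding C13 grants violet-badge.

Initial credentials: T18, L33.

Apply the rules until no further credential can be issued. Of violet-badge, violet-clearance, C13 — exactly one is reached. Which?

violet-clearance

Holding T18 and L33 grants T40 (A1).
Holding T18 and T40 grants violet-clearance (A2).
C13 would need T18 and violet-badge (A3), but violet-badge is never granted. violet-badge would need C13 (A4), but C13 is never granted.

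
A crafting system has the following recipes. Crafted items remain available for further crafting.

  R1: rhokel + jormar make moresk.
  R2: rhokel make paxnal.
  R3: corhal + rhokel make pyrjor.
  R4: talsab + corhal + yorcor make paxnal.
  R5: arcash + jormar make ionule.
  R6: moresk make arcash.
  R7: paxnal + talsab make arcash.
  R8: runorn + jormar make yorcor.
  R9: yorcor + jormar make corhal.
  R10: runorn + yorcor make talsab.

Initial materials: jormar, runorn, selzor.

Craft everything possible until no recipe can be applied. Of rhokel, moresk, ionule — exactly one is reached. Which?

ionule

runorn + jormar → yorcor (R8).
yorcor + jormar → corhal (R9).
Using R10, runorn and yorcor make talsab.
talsab + corhal + yorcor → paxnal (R4).
paxnal + talsab → arcash (R7).
Using R5, arcash and jormar make ionule.
moresk would need rhokel and jormar (R1), but rhokel is never obtained. No rule produces rhokel, and it is not given.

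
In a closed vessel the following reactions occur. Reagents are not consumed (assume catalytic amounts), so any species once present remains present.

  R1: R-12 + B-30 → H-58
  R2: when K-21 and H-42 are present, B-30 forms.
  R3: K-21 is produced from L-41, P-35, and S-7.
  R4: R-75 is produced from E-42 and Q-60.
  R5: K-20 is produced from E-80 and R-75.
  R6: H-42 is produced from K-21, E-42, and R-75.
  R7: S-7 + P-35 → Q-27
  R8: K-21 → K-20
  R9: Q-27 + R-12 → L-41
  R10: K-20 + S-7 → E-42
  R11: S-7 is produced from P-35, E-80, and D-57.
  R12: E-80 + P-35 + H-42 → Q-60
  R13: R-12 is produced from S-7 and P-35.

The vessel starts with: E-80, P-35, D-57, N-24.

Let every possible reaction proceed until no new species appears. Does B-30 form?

No

B-30 would need K-21 and H-42 (R2), but H-42 never forms.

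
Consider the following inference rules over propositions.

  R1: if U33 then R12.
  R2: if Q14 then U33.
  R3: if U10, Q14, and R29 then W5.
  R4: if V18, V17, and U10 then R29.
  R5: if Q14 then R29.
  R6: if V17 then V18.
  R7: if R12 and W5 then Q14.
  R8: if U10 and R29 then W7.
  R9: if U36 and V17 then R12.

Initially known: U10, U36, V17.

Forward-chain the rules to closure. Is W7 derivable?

Yes

From V17, R6 gives V18.
V18, V17, and U10 hold, so R29 follows (R4).
From U10 and R29, R8 gives W7.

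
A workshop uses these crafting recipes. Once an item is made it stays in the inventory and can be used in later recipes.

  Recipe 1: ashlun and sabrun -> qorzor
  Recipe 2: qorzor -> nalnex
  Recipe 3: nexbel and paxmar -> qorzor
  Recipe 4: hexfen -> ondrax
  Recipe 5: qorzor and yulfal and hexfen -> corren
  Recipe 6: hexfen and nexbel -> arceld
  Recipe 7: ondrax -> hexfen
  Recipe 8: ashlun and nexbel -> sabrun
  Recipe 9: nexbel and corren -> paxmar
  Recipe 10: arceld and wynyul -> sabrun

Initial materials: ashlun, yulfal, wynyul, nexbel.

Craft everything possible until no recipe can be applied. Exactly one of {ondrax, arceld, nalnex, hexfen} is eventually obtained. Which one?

Using Recipe 8, ashlun and nexbel make sabrun.
ashlun and sabrun -> qorzor (Recipe 1).
qorzor -> nalnex (Recipe 2).
hexfen would need ondrax (Recipe 7), but ondrax is never obtained. arceld would need hexfen and nexbel (Recipe 6), but hexfen is never obtained. ondrax would need hexfen (Recipe 4), but hexfen is never obtained.

nalnex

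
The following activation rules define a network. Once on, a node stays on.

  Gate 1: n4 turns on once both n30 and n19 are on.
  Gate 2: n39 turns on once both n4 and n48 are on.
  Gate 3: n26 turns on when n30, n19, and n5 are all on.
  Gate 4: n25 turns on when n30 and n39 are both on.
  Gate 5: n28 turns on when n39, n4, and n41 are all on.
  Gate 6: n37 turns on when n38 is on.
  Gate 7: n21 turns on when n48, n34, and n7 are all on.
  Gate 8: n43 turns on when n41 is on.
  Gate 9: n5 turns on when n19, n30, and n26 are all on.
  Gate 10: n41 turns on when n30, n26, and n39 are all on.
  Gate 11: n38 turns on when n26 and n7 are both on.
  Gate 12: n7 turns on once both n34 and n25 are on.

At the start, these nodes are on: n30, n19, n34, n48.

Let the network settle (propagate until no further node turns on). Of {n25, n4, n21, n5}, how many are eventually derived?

Gate 1: n30 and n19 on → n4 on.
n4 and n48 are on, so n39 turns on (Gate 2).
Gate 4: n30 and n39 on → n25 on.
n34 and n25 are on, so n7 turns on (Gate 12).
n48, n34, and n7 are on, so n21 turns on (Gate 7).
n25: reached.
n4: reached.
n21: reached.
n5 would need n19, n30, and n26 (Gate 9), but n26 never turns on.
Reached: n25, n4, and n21 — 3 of the 4.

3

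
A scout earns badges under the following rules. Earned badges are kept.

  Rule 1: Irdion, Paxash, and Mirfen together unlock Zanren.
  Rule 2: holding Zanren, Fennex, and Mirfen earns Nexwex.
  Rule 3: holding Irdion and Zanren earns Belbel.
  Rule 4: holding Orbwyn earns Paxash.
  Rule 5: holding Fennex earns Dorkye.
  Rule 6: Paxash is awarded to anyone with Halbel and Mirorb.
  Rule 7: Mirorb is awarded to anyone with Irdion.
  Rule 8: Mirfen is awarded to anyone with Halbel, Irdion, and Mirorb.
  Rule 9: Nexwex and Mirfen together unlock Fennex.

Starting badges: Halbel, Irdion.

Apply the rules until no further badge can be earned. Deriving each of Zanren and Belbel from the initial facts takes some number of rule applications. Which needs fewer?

Zanren: With Irdion, Mirorb is earned (Rule 7). With Halbel and Mirorb, Paxash is earned (Rule 6). With Halbel, Irdion, and Mirorb, Mirfen is earned (Rule 8). With Irdion, Paxash, and Mirfen, Zanren is earned (Rule 1). [4 rule applications]
Belbel: With Irdion, Mirorb is earned (Rule 7). With Halbel and Mirorb, Paxash is earned (Rule 6). With Halbel, Irdion, and Mirorb, Mirfen is earned (Rule 8). With Irdion, Paxash, and Mirfen, Zanren is earned (Rule 1). With Irdion and Zanren, Belbel is earned (Rule 3). [5 rule applications]
Zanren needs fewer.

Zanren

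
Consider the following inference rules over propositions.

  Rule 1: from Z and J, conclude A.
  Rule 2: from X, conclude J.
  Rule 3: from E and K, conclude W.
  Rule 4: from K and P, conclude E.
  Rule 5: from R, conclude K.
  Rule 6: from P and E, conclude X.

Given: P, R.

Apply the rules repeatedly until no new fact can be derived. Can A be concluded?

A would need Z and J (Rule 1), but Z is never established.

No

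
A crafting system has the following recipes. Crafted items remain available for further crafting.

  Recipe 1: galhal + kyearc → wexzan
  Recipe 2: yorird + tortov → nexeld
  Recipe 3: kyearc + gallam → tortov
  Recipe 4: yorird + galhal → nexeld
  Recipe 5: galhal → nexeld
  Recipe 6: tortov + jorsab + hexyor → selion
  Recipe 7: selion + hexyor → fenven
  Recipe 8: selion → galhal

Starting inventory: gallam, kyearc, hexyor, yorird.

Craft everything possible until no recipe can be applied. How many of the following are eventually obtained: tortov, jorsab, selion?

1

Using Recipe 3, kyearc and gallam make tortov.
tortov: reached.
No rule produces jorsab, and it is not given.
selion would need tortov, jorsab, and hexyor (Recipe 6), but jorsab is never obtained.
Reached: tortov — 1 of the 3.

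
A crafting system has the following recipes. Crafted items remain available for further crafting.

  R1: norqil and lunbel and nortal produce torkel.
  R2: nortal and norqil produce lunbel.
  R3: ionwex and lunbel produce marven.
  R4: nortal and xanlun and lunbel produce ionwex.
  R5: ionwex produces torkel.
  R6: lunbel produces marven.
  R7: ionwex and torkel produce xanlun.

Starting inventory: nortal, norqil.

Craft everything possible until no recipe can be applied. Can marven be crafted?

Yes

Using R2, nortal and norqil make lunbel.
lunbel → marven (R6).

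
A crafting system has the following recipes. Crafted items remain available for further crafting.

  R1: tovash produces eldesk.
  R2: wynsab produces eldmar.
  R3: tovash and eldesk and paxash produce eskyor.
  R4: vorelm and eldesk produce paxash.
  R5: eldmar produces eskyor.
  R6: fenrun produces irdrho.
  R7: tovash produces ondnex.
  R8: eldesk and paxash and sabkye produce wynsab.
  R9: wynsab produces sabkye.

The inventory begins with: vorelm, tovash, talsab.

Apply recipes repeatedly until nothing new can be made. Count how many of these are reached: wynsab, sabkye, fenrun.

wynsab would need eldesk, paxash, and sabkye (R8), but sabkye is never obtained.
sabkye would need wynsab (R9), but wynsab is never obtained.
No rule produces fenrun, and it is not given.
None of the 3 are reached.

0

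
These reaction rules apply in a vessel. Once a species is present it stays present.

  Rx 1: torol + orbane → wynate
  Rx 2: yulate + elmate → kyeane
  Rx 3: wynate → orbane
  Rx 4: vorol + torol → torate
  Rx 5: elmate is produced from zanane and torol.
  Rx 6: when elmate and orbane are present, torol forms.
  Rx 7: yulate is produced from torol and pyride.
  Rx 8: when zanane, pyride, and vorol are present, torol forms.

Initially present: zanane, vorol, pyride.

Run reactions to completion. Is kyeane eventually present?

Yes

zanane, pyride, and vorol present → torol forms (Rx 8).
zanane and torol present → elmate forms (Rx 5).
torol and pyride present → yulate forms (Rx 7).
yulate and elmate present → kyeane forms (Rx 2).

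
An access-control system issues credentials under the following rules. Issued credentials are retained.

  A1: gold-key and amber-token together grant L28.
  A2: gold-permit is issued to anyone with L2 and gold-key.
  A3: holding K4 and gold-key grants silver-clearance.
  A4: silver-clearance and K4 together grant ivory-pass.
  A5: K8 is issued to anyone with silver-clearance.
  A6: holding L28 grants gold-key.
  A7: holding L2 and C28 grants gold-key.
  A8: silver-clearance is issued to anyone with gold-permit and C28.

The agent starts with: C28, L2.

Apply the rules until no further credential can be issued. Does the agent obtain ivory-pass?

ivory-pass would need silver-clearance and K4 (A4), but K4 is never granted.

No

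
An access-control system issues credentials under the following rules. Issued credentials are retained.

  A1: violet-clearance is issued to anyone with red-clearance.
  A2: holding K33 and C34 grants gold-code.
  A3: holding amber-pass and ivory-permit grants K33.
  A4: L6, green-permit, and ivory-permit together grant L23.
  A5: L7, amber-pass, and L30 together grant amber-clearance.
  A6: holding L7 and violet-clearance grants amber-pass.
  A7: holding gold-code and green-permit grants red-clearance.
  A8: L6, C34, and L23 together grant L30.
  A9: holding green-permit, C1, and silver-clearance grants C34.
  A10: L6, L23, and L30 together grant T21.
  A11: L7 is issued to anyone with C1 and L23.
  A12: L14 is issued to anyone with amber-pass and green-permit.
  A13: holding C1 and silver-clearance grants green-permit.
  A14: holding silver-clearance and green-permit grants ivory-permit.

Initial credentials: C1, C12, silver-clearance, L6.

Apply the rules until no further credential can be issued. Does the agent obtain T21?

Holding C1 and silver-clearance grants green-permit (A13).
Holding green-permit, C1, and silver-clearance grants C34 (A9).
Holding silver-clearance and green-permit grants ivory-permit (A14).
Holding L6, green-permit, and ivory-permit grants L23 (A4).
Holding L6, C34, and L23 grants L30 (A8).
Holding L6, L23, and L30 grants T21 (A10).

Yes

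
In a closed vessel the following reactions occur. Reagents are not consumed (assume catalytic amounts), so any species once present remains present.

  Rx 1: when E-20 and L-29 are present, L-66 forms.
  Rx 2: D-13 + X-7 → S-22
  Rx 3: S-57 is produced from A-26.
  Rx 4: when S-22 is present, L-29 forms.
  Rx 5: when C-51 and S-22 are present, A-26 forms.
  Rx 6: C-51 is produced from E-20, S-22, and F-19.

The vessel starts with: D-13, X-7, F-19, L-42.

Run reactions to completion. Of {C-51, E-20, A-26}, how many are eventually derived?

C-51 would need E-20, S-22, and F-19 (Rx 6), but E-20 never forms.
No rule produces E-20, and it is not given.
A-26 would need C-51 and S-22 (Rx 5), but C-51 never forms.
None of the 3 are reached.

0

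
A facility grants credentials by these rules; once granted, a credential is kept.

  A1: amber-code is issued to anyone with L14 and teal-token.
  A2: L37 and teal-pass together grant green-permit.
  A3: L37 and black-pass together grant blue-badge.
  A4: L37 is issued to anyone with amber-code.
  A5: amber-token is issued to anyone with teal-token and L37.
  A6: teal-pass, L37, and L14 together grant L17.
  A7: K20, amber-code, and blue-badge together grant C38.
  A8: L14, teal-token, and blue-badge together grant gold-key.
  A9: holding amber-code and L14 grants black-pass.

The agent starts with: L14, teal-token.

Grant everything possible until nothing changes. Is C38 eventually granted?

C38 would need K20, amber-code, and blue-badge (A7), but K20 is never granted.

No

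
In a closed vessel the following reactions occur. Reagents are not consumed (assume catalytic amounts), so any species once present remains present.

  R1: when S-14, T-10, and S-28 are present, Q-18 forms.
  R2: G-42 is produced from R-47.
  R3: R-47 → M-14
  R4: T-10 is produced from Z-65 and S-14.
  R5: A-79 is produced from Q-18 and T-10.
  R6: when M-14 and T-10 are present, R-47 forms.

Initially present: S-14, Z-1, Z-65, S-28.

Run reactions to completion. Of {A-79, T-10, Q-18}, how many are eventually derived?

3

Z-65 and S-14 present → T-10 forms (R4).
S-14, T-10, and S-28 present → Q-18 forms (R1).
Q-18 and T-10 present → A-79 forms (R5).
A-79: reached.
T-10: reached.
Q-18: reached.
All 3 are reached.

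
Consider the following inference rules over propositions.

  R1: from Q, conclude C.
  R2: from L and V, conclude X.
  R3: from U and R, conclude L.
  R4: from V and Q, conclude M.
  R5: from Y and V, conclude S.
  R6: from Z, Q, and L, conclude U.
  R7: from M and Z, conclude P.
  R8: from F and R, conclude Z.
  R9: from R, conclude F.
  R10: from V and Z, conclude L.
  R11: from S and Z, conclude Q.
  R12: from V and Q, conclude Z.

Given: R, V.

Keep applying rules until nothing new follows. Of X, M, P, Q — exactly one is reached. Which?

X

R holds, so F follows (R9).
From F and R, R8 gives Z.
V and Z hold, so L follows (R10).
L and V hold, so X follows (R2).
Q would need S and Z (R11), but S is never established. P would need M and Z (R7), but M is never established. M would need V and Q (R4), but Q is never established.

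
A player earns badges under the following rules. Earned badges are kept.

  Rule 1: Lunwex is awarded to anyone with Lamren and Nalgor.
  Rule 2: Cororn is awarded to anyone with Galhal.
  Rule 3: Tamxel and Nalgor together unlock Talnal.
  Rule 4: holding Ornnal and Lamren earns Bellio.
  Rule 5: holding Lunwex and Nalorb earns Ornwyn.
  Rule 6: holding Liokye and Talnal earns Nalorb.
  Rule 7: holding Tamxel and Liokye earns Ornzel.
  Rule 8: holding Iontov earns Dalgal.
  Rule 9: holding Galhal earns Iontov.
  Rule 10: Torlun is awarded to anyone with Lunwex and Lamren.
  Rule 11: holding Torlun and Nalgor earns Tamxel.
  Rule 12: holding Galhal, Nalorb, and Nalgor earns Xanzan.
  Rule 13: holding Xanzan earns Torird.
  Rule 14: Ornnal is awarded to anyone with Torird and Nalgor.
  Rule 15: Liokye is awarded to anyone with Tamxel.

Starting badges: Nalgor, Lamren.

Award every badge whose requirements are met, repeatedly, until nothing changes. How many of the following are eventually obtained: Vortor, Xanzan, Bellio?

0

No rule produces Vortor, and it is not given.
Xanzan would need Galhal, Nalorb, and Nalgor (Rule 12), but Galhal is never earned.
Bellio would need Ornnal and Lamren (Rule 4), but Ornnal is never earned.
None of the 3 are reached.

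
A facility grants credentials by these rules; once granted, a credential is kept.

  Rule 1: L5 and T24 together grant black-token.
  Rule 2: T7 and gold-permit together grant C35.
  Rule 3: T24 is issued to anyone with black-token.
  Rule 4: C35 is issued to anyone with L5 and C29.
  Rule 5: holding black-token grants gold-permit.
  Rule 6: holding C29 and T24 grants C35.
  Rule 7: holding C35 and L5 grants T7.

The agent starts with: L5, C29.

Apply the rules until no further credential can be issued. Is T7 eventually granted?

Holding L5 and C29 grants C35 (Rule 4).
Holding C35 and L5 grants T7 (Rule 7).

Yes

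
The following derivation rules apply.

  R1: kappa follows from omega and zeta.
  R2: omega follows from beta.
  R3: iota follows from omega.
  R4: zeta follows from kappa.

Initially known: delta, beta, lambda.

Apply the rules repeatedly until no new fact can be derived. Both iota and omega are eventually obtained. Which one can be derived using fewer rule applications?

omega: From beta, R2 gives omega. [1 rule application]
iota: beta holds, so omega follows (R2). omega holds, so iota follows (R3). [2 rule applications]
omega needs fewer.

omega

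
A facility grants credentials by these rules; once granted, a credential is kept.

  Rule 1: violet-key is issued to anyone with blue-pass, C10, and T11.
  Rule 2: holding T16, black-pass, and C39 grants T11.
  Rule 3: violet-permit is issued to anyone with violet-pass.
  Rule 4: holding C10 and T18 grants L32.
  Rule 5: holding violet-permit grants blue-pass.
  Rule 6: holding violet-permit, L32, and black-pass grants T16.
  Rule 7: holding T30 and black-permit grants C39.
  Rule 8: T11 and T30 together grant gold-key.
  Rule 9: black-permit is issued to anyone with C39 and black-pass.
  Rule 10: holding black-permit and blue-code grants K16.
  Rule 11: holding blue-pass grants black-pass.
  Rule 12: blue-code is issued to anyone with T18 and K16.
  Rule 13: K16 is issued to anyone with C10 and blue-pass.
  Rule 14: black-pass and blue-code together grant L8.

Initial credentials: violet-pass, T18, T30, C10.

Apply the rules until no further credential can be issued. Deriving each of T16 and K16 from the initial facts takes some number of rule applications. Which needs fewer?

K16: Holding violet-pass grants violet-permit (Rule 3). Holding violet-permit grants blue-pass (Rule 5). Holding C10 and blue-pass grants K16 (Rule 13). [3 rule applications]
T16: Holding violet-pass grants violet-permit (Rule 3). Holding C10 and T18 grants L32 (Rule 4). Holding violet-permit grants blue-pass (Rule 5). Holding blue-pass grants black-pass (Rule 11). Holding violet-permit, L32, and black-pass grants T16 (Rule 6). [5 rule applications]
K16 needs fewer.

K16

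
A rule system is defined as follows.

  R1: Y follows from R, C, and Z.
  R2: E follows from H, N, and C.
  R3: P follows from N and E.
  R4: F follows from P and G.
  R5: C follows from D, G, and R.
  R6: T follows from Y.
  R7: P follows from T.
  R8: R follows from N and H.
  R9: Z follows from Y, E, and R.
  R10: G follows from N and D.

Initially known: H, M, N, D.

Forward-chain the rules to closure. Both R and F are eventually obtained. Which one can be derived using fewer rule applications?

R: N and H hold, so R follows (R8). [1 rule application]
F: N and H hold, so R follows (R8). N and D hold, so G follows (R10). From D, G, and R, R5 gives C. From H, N, and C, R2 gives E. From N and E, R3 gives P. P and G hold, so F follows (R4). [6 rule applications]
R needs fewer.

R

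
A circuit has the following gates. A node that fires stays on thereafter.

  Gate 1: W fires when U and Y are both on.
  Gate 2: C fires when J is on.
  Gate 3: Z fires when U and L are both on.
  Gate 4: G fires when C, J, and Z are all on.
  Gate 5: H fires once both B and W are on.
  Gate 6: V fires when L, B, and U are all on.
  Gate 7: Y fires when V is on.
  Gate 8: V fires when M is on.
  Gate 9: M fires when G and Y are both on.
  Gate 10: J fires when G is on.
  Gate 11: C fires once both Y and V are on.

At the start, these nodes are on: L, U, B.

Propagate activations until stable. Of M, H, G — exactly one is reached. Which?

H

L, B, and U are on, so V fires (Gate 6).
Gate 7: V on → Y on.
U and Y are on, so W fires (Gate 1).
B and W are on, so H fires (Gate 5).
M would need G and Y (Gate 9), but G never turns on. G would need C, J, and Z (Gate 4), but J never turns on.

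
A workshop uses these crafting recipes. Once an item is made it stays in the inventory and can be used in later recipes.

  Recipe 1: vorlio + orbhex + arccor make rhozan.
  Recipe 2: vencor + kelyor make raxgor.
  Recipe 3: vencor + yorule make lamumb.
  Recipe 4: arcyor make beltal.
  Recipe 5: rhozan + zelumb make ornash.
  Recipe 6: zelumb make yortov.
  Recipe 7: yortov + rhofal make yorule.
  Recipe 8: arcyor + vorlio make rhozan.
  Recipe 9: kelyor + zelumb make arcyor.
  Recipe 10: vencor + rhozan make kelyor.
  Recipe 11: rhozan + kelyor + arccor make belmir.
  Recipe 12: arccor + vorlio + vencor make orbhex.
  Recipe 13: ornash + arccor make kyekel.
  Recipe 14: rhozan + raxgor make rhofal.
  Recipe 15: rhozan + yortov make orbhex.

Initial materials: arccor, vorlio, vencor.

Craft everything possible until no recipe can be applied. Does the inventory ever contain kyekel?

kyekel would need ornash and arccor (Recipe 13), but ornash is never obtained.

No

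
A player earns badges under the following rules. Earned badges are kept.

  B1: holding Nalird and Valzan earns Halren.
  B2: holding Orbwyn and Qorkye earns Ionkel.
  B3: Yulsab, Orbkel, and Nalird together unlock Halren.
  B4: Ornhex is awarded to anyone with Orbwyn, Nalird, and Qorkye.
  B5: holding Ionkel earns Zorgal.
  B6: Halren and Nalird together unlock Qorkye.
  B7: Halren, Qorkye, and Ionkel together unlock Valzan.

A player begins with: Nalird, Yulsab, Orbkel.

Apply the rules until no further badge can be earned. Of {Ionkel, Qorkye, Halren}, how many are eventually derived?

2

With Yulsab, Orbkel, and Nalird, Halren is earned (B3).
With Halren and Nalird, Qorkye is earned (B6).
Ionkel would need Orbwyn and Qorkye (B2), but Orbwyn is never earned.
Qorkye: reached.
Halren: reached.
Reached: Qorkye and Halren — 2 of the 3.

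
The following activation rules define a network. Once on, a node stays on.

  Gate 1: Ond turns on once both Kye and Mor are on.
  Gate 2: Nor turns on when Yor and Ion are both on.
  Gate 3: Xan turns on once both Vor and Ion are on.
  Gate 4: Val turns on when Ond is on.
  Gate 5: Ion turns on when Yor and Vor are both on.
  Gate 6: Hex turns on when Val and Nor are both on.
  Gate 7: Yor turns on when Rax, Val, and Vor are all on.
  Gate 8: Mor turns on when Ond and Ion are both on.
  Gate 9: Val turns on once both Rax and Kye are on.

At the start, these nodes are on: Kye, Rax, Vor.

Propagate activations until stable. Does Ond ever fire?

Ond would need Kye and Mor (Gate 1), but Mor never turns on.

No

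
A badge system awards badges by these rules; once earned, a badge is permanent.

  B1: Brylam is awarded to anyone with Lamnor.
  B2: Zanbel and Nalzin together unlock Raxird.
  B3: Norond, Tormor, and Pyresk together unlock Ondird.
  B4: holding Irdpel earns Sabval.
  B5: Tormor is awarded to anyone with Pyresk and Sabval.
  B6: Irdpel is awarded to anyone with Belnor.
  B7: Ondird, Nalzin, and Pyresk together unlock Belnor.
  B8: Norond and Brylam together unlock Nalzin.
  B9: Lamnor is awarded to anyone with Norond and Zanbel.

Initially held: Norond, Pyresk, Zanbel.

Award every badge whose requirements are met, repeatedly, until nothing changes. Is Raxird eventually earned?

With Norond and Zanbel, Lamnor is earned (B9).
With Lamnor, Brylam is earned (B1).
With Norond and Brylam, Nalzin is earned (B8).
With Zanbel and Nalzin, Raxird is earned (B2).

Yes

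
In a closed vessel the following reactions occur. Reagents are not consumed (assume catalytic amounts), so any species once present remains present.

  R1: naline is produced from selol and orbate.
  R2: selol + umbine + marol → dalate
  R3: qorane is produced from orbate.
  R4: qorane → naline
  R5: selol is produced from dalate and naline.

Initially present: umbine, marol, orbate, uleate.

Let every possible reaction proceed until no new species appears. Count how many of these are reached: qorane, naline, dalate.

2

orbate present → qorane forms (R3).
qorane present → naline forms (R4).
qorane: reached.
naline: reached.
dalate would need selol, umbine, and marol (R2), but selol never forms.
Reached: qorane and naline — 2 of the 3.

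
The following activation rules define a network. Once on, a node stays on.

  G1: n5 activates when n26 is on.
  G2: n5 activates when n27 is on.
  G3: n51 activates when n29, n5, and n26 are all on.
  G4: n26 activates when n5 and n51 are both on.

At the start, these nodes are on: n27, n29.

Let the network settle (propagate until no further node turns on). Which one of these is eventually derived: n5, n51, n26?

n5

G2: n27 on → n5 on.
n26 would need n5 and n51 (G4), but n51 never turns on. n51 would need n29, n5, and n26 (G3), but n26 never turns on.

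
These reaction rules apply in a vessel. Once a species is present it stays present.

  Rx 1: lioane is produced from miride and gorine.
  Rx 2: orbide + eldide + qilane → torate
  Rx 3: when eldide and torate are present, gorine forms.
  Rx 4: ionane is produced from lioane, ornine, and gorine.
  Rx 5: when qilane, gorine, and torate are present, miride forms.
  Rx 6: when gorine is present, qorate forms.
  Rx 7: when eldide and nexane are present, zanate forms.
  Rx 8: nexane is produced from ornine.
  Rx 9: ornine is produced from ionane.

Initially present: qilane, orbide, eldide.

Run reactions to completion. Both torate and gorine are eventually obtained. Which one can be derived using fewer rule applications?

torate

torate: orbide, eldide, and qilane present → torate forms (Rx 2). [1 rule application]
gorine: orbide, eldide, and qilane present → torate forms (Rx 2). eldide and torate present → gorine forms (Rx 3). [2 rule applications]
torate needs fewer.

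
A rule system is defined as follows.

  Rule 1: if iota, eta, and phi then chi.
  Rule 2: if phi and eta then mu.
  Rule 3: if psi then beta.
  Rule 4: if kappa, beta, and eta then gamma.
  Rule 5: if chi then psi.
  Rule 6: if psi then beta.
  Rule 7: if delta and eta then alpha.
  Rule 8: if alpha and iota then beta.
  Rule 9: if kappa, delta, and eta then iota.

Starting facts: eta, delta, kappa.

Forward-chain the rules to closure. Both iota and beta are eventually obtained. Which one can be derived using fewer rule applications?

iota

iota: From kappa, delta, and eta, Rule 9 gives iota. [1 rule application]
beta: From kappa, delta, and eta, Rule 9 gives iota. From delta and eta, Rule 7 gives alpha. alpha and iota hold, so beta follows (Rule 8). [3 rule applications]
iota needs fewer.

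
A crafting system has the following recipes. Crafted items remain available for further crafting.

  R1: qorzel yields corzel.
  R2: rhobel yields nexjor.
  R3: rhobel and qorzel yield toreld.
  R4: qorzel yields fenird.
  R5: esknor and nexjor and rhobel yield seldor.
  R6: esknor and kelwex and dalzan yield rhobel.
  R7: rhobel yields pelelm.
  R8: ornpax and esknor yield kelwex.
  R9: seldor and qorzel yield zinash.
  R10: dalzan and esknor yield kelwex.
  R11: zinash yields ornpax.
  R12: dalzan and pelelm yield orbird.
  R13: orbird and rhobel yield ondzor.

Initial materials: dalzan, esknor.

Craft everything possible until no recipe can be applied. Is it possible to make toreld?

toreld would need rhobel and qorzel (R3), but qorzel is never obtained.

No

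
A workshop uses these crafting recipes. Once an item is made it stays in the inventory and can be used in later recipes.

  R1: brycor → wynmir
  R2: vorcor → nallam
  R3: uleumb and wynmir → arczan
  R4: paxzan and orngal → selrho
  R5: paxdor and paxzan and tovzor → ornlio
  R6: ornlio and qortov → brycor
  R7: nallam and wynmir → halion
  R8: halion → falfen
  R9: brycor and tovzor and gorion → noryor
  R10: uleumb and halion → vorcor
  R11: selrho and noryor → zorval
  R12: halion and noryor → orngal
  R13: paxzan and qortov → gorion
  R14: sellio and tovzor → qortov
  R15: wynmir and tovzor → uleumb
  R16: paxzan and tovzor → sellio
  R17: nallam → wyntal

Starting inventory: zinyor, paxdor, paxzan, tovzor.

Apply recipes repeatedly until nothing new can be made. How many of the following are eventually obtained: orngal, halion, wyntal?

orngal would need halion and noryor (R12), but halion is never obtained.
halion would need nallam and wynmir (R7), but nallam is never obtained.
wyntal would need nallam (R17), but nallam is never obtained.
None of the 3 are reached.

0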